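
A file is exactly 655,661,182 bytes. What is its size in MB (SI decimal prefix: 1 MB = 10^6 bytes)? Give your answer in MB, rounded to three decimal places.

655,661,182 bytes given.
1 MB = 1,000,000 bytes
655,661,182 / 1,000,000 = 655.661 MB

655.661 MB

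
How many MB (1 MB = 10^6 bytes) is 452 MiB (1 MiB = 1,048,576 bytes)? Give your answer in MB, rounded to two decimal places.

473.96 MB

452 MiB × 1,048,576 bytes/MiB = 473,956,352 bytes
1 MB = 1,000,000 bytes
473,956,352 / 1,000,000 = 473.96 MB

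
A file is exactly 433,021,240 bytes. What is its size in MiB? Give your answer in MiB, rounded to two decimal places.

412.96 MiB

433,021,240 bytes given.
1 MiB = 1,048,576 bytes
433,021,240 / 1,048,576 = 412.96 MiB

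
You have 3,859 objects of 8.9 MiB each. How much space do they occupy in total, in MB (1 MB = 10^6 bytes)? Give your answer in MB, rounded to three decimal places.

Total = 3,859 × 8.9 MiB = 34345.1 MiB
= 34345.1 × 1,048,576 bytes = 36,013,447,577.6 bytes
1 MB = 1,000,000 bytes
36,013,447,577.6 / 1,000,000 = 36,013.448 MB

36,013.448 MB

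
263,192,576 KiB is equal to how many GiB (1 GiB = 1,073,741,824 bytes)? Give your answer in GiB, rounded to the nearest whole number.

251 GiB

263,192,576 KiB = 263,192,576 × 2^10 bytes = 269,509,197,824 bytes
1 GiB = 1,073,741,824 bytes
269,509,197,824 / 1,073,741,824 = 251 GiB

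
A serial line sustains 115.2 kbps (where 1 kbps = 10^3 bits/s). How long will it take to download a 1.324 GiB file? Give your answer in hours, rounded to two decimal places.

27.42 hours

1.324 GiB = 1,421,634,174.976 bytes = 11,373,073,399.808 bits
115.2 kbps = 115,200 bits/s
time = 11,373,073,399.808 / 115,200 = 98,724.5955 s
98,724.5955 s / 3600 = 27.42 hours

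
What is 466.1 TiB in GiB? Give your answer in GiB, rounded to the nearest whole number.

466.1 TiB × 1,099,511,627,776 bytes/TiB = 512,482,369,706,393.6 bytes
1 GiB = 1,073,741,824 bytes
512,482,369,706,393.6 / 1,073,741,824 = 477,286 GiB

477,286 GiB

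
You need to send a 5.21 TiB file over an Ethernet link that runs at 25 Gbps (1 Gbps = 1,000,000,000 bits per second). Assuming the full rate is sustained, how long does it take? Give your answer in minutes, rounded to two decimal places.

30.55 minutes

5.21 TiB = 5,728,455,580,712.96 bytes = 45,827,644,645,703.68 bits
25 Gbps = 25,000,000,000 bits/s
time = 45,827,644,645,703.68 / 25,000,000,000 = 1,833.106 s
1,833.106 s / 60 = 30.55 minutes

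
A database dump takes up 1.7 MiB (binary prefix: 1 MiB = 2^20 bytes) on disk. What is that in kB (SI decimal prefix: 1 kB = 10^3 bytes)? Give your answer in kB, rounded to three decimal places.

1,782.579 kB

1.7 MiB × 1,048,576 bytes/MiB = 1,782,579.2 bytes
1 kB = 10^3 bytes = 1,000 bytes
1,782,579.2 / 1,000 = 1,782.579 kB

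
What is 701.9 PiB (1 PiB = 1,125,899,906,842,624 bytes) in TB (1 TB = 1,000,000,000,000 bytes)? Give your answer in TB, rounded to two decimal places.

790,269.14 TB

701.9 PiB = 701.9 × 2^50 bytes = 790,269,144,612,837,785.6 bytes
1 TB = 10^12 bytes = 1,000,000,000,000 bytes
790,269,144,612,837,785.6 / 1,000,000,000,000 = 790,269.14 TB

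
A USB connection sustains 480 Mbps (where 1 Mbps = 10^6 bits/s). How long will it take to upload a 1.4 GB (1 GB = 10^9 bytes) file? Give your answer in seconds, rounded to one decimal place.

1.4 GB = 1,400,000,000 bytes = 11,200,000,000 bits
480 Mbps = 480,000,000 bits/s
time = 11,200,000,000 / 480,000,000 = 23.3 s

23.3 seconds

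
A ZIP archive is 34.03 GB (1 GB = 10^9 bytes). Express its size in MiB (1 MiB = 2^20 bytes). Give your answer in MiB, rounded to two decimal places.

32,453.54 MiB

34.03 GB = 34.03 × 10^9 bytes = 34,030,000,000 bytes
1 MiB = 2^20 bytes = 1,048,576 bytes
34,030,000,000 / 1,048,576 = 32,453.54 MiB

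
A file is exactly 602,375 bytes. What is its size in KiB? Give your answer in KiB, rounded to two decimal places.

602,375 bytes given.
1 KiB = 1,024 bytes
602,375 / 1,024 = 588.26 KiB

588.26 KiB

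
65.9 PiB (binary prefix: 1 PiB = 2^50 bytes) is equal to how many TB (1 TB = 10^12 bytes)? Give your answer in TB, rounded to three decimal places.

65.9 PiB = 65.9 × 2^50 bytes = 74,196,803,860,928,921.6 bytes
1 TB = 1,000,000,000,000 bytes
74,196,803,860,928,921.6 / 1,000,000,000,000 = 74,196.804 TB

74,196.804 TB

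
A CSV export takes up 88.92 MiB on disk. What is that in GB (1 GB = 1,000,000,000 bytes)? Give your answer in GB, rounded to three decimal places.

88.92 MiB × 1,048,576 bytes/MiB = 93,239,377.92 bytes
1 GB = 10^9 bytes = 1,000,000,000 bytes
93,239,377.92 / 1,000,000,000 = 0.093 GB

0.093 GB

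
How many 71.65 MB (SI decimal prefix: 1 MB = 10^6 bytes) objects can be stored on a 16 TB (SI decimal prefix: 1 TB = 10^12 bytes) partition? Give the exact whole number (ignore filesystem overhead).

223,307

Capacity: 16 TB = 16,000,000,000,000 bytes
Per item: 71.65 MB = 71,650,000 bytes
⌊16,000,000,000,000 / 71,650,000⌋ = 223,307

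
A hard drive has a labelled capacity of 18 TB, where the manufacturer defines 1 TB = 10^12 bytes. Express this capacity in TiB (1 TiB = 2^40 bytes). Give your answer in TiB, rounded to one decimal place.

16.4 TiB

18 TB = 18 × 10^12 bytes = 18,000,000,000,000 bytes
1 TiB = 1,099,511,627,776 bytes
18,000,000,000,000 / 1,099,511,627,776 = 16.4 TiB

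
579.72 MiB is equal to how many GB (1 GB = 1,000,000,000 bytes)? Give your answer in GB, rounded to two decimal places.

0.61 GB

579.72 MiB × 1,048,576 bytes/MiB = 607,880,478.72 bytes
1 GB = 10^9 bytes = 1,000,000,000 bytes
607,880,478.72 / 1,000,000,000 = 0.61 GB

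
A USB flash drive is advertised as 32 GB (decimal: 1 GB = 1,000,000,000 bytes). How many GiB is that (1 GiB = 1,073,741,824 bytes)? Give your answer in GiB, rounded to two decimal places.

32 GB × 1,000,000,000 bytes/GB = 32,000,000,000 bytes
1 GiB = 2^30 bytes = 1,073,741,824 bytes
32,000,000,000 / 1,073,741,824 = 29.80 GiB

29.80 GiB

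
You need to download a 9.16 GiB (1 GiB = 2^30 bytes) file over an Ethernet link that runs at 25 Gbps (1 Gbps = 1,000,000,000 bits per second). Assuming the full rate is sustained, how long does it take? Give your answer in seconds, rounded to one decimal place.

9.16 GiB = 9,835,475,107.84 bytes = 78,683,800,862.72 bits
25 Gbps = 25,000,000,000 bits/s
time = 78,683,800,862.72 / 25,000,000,000 = 3.1 s

3.1 seconds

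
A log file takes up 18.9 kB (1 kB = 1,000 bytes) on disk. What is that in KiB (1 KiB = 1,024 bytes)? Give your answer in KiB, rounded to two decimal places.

18.9 kB = 18.9 × 10^3 bytes = 18,900 bytes
1 KiB = 1,024 bytes
18,900 / 1,024 = 18.46 KiB

18.46 KiB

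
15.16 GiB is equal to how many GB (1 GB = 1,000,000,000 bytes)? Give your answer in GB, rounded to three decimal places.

15.16 GiB = 15.16 × 2^30 bytes = 16,277,926,051.84 bytes
1 GB = 10^9 bytes = 1,000,000,000 bytes
16,277,926,051.84 / 1,000,000,000 = 16.278 GB

16.278 GB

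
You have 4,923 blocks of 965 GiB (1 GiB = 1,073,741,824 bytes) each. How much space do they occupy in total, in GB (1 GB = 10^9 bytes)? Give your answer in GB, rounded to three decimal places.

5,101,019.915 GB

Total = 4,923 × 965 GiB = 4,750,695 GiB
= 4,750,695 × 1,073,741,824 bytes = 5,101,019,914,567,680 bytes
1 GB = 1,000,000,000 bytes
5,101,019,914,567,680 / 1,000,000,000 = 5,101,019.915 GB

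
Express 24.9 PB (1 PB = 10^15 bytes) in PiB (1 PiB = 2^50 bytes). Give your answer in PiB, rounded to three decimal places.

22.116 PiB

24.9 PB × 1,000,000,000,000,000 bytes/PB = 24,900,000,000,000,000 bytes
1 PiB = 2^50 bytes = 1,125,899,906,842,624 bytes
24,900,000,000,000,000 / 1,125,899,906,842,624 = 22.116 PiB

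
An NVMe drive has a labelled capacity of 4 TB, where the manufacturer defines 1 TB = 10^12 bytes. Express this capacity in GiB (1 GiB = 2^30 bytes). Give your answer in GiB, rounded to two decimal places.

3,725.29 GiB

4 TB = 4 × 10^12 bytes = 4,000,000,000,000 bytes
1 GiB = 2^30 bytes = 1,073,741,824 bytes
4,000,000,000,000 / 1,073,741,824 = 3,725.29 GiB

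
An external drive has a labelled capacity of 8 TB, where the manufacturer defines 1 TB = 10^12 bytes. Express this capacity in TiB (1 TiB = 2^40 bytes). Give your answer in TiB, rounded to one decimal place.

8 TB = 8 × 10^12 bytes = 8,000,000,000,000 bytes
1 TiB = 1,099,511,627,776 bytes
8,000,000,000,000 / 1,099,511,627,776 = 7.3 TiB

7.3 TiB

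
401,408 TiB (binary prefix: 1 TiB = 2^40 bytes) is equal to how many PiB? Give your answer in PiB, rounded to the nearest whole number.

401,408 TiB = 401,408 × 2^40 bytes = 441,352,763,482,308,608 bytes
1 PiB = 1,125,899,906,842,624 bytes
441,352,763,482,308,608 / 1,125,899,906,842,624 = 392 PiB

392 PiB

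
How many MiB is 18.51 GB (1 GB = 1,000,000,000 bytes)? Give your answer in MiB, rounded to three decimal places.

17,652.512 MiB

18.51 GB = 18.51 × 10^9 bytes = 18,510,000,000 bytes
1 MiB = 1,048,576 bytes
18,510,000,000 / 1,048,576 = 17,652.512 MiB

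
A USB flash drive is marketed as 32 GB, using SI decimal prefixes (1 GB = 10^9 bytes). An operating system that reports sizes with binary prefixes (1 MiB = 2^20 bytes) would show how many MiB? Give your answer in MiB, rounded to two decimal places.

30,517.58 MiB

32 GB = 32 × 10^9 bytes = 32,000,000,000 bytes
1 MiB = 2^20 bytes = 1,048,576 bytes
32,000,000,000 / 1,048,576 = 30,517.58 MiB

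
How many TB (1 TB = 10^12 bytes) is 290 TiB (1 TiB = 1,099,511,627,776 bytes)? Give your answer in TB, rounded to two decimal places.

290 TiB = 290 × 2^40 bytes = 318,858,372,055,040 bytes
1 TB = 10^12 bytes = 1,000,000,000,000 bytes
318,858,372,055,040 / 1,000,000,000,000 = 318.86 TB

318.86 TB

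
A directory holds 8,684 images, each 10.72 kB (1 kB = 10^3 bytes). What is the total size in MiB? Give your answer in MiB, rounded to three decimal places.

Total = 8,684 × 10.72 kB = 93092.48 kB
= 93092.48 × 1,000 bytes = 93,092,480 bytes
1 MiB = 1,048,576 bytes
93,092,480 / 1,048,576 = 88.780 MiB

88.780 MiB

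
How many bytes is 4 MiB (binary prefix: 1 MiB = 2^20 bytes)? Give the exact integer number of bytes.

4 × 1,048,576 = 4,194,304 bytes

4,194,304 bytes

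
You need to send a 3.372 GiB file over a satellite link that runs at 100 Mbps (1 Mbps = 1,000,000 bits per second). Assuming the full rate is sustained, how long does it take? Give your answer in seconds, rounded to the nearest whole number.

3.372 GiB = 3,620,657,430.528 bytes = 28,965,259,444.224 bits
100 Mbps = 100,000,000 bits/s
time = 28,965,259,444.224 / 100,000,000 = 290 s

290 seconds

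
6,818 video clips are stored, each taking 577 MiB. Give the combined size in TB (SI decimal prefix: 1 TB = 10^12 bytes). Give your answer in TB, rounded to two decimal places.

Total = 6,818 × 577 MiB = 3,933,986 MiB
= 3,933,986 × 1,048,576 bytes = 4,125,083,303,936 bytes
1 TB = 1,000,000,000,000 bytes
4,125,083,303,936 / 1,000,000,000,000 = 4.13 TB

4.13 TB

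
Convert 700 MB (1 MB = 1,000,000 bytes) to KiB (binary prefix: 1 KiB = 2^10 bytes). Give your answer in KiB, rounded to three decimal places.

683,593.750 KiB

700 MB = 700 × 10^6 bytes = 700,000,000 bytes
1 KiB = 1,024 bytes
700,000,000 / 1,024 = 683,593.750 KiB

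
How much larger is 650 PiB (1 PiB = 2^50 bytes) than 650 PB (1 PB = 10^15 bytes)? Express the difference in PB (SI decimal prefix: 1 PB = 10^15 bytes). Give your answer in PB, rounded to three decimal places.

650 PiB = 650 × 1,125,899,906,842,624 = 731,834,939,447,705,600 bytes
650 PB = 650 × 1,000,000,000,000,000 = 650,000,000,000,000,000 bytes
difference = 81,834,939,447,705,600 bytes
81,834,939,447,705,600 / 1,000,000,000,000,000 = 81.835 PB

81.835 PB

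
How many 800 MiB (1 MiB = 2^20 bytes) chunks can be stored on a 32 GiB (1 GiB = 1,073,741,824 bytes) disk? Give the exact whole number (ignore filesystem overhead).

40

Capacity: 32 GiB = 34,359,738,368 bytes
Per item: 800 MiB = 838,860,800 bytes
⌊34,359,738,368 / 838,860,800⌋ = 40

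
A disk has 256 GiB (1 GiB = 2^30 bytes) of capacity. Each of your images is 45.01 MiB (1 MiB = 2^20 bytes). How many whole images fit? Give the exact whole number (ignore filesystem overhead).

Capacity: 256 GiB = 274,877,906,944 bytes
Per item: 45.01 MiB = 47,196,405.76 bytes
⌊274,877,906,944 / 47,196,405.76⌋ = 5,824

5,824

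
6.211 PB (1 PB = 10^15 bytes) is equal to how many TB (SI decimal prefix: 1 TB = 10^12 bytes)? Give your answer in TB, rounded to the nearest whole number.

6,211 TB

6.211 PB = 6.211 × 10^15 bytes = 6,211,000,000,000,000 bytes
1 TB = 10^12 bytes = 1,000,000,000,000 bytes
6,211,000,000,000,000 / 1,000,000,000,000 = 6,211 TB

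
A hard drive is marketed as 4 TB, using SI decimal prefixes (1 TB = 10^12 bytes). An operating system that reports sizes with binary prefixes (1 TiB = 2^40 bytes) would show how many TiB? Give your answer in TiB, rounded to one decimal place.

4 TB = 4 × 10^12 bytes = 4,000,000,000,000 bytes
1 TiB = 2^40 bytes = 1,099,511,627,776 bytes
4,000,000,000,000 / 1,099,511,627,776 = 3.6 TiB

3.6 TiB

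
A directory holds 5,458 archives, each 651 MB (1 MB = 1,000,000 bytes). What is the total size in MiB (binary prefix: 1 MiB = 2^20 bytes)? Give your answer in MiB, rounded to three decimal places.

3,388,555.527 MiB

Total = 5,458 × 651 MB = 3,553,158 MB
= 3,553,158 × 1,000,000 bytes = 3,553,158,000,000 bytes
1 MiB = 1,048,576 bytes
3,553,158,000,000 / 1,048,576 = 3,388,555.527 MiB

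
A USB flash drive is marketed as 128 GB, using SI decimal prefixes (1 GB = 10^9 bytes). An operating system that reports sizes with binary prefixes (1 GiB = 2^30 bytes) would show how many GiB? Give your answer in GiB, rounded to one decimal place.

119.2 GiB

128 GB × 1,000,000,000 bytes/GB = 128,000,000,000 bytes
1 GiB = 2^30 bytes = 1,073,741,824 bytes
128,000,000,000 / 1,073,741,824 = 119.2 GiB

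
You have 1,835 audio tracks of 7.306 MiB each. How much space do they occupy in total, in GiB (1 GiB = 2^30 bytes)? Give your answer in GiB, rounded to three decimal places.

13.092 GiB

Total = 1,835 × 7.306 MiB = 13406.51 MiB
= 13406.51 × 1,048,576 bytes = 14,057,744,629.76 bytes
1 GiB = 1,073,741,824 bytes
14,057,744,629.76 / 1,073,741,824 = 13.092 GiB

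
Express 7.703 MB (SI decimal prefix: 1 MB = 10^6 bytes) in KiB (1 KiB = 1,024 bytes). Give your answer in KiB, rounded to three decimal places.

7,522.461 KiB

7.703 MB × 1,000,000 bytes/MB = 7,703,000 bytes
1 KiB = 1,024 bytes
7,703,000 / 1,024 = 7,522.461 KiB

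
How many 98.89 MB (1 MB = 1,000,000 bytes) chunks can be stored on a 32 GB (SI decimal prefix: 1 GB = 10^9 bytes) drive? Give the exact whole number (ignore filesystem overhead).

Capacity: 32 GB = 32,000,000,000 bytes
Per item: 98.89 MB = 98,890,000 bytes
⌊32,000,000,000 / 98,890,000⌋ = 323

323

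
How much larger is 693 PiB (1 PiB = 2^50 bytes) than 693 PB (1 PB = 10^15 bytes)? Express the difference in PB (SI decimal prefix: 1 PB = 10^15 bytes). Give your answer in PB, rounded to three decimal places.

87.249 PB

693 PiB = 693 × 1,125,899,906,842,624 = 780,248,635,441,938,432 bytes
693 PB = 693 × 1,000,000,000,000,000 = 693,000,000,000,000,000 bytes
difference = 87,248,635,441,938,432 bytes
87,248,635,441,938,432 / 1,000,000,000,000,000 = 87.249 PB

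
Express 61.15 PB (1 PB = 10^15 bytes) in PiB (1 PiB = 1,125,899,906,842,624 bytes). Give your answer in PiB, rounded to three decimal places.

54.312 PiB

61.15 PB × 1,000,000,000,000,000 bytes/PB = 61,150,000,000,000,000 bytes
1 PiB = 1,125,899,906,842,624 bytes
61,150,000,000,000,000 / 1,125,899,906,842,624 = 54.312 PiB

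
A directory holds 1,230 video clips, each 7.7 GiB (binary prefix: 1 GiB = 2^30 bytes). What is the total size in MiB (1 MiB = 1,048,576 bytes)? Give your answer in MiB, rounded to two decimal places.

9,698,304.00 MiB

Total = 1,230 × 7.7 GiB = 9471 GiB
= 9471 × 1,073,741,824 bytes = 10,169,408,815,104 bytes
1 MiB = 1,048,576 bytes
10,169,408,815,104 / 1,048,576 = 9,698,304.00 MiB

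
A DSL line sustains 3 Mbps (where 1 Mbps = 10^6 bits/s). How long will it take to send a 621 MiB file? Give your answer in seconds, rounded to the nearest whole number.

621 MiB = 651,165,696 bytes = 5,209,325,568 bits
3 Mbps = 3,000,000 bits/s
time = 5,209,325,568 / 3,000,000 = 1,736 s

1,736 seconds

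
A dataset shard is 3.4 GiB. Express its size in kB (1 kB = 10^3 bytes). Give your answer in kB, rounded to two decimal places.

3.4 GiB × 1,073,741,824 bytes/GiB = 3,650,722,201.6 bytes
1 kB = 10^3 bytes = 1,000 bytes
3,650,722,201.6 / 1,000 = 3,650,722.20 kB

3,650,722.20 kB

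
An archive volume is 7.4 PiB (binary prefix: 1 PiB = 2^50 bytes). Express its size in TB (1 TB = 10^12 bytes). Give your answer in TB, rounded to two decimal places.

7.4 PiB = 7.4 × 2^50 bytes = 8,331,659,310,635,417.6 bytes
1 TB = 10^12 bytes = 1,000,000,000,000 bytes
8,331,659,310,635,417.6 / 1,000,000,000,000 = 8,331.66 TB

8,331.66 TB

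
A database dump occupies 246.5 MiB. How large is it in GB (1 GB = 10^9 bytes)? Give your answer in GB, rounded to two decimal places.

0.26 GB

246.5 MiB × 1,048,576 bytes/MiB = 258,473,984 bytes
1 GB = 1,000,000,000 bytes
258,473,984 / 1,000,000,000 = 0.26 GB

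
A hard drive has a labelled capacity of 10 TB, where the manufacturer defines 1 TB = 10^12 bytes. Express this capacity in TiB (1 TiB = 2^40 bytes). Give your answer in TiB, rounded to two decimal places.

10 TB = 10 × 10^12 bytes = 10,000,000,000,000 bytes
1 TiB = 2^40 bytes = 1,099,511,627,776 bytes
10,000,000,000,000 / 1,099,511,627,776 = 9.09 TiB

9.09 TiB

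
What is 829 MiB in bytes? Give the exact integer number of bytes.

869,269,504 bytes

829 × 1,048,576 = 869,269,504 bytes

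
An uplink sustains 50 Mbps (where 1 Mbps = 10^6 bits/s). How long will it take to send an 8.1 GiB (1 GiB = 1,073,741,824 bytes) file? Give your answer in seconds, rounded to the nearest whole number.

1,392 seconds

8.1 GiB = 8,697,308,774.4 bytes = 69,578,470,195.2 bits
50 Mbps = 50,000,000 bits/s
time = 69,578,470,195.2 / 50,000,000 = 1,392 s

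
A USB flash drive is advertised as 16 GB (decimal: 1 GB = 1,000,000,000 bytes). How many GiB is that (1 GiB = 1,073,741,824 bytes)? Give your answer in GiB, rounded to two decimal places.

16 GB = 16 × 10^9 bytes = 16,000,000,000 bytes
1 GiB = 1,073,741,824 bytes
16,000,000,000 / 1,073,741,824 = 14.90 GiB

14.90 GiB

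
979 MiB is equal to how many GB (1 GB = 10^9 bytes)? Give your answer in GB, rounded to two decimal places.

1.03 GB

979 MiB = 979 × 2^20 bytes = 1,026,555,904 bytes
1 GB = 1,000,000,000 bytes
1,026,555,904 / 1,000,000,000 = 1.03 GB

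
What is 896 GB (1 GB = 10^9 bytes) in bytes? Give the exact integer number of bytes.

896 × 1,000,000,000 = 896,000,000,000 bytes  (1 GB = 10^9 bytes)

896,000,000,000 bytes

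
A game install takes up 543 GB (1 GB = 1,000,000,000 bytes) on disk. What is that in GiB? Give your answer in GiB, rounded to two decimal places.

505.71 GiB

543 GB × 1,000,000,000 bytes/GB = 543,000,000,000 bytes
1 GiB = 2^30 bytes = 1,073,741,824 bytes
543,000,000,000 / 1,073,741,824 = 505.71 GiB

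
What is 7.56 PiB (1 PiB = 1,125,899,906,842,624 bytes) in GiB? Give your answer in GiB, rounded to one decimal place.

7.56 PiB = 7.56 × 2^50 bytes = 8,511,803,295,730,237.44 bytes
1 GiB = 2^30 bytes = 1,073,741,824 bytes
8,511,803,295,730,237.44 / 1,073,741,824 = 7,927,234.6 GiB

7,927,234.6 GiB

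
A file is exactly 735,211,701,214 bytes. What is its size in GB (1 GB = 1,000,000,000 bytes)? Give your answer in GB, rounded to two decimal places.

735.21 GB

735,211,701,214 bytes given.
1 GB = 10^9 bytes = 1,000,000,000 bytes
735,211,701,214 / 1,000,000,000 = 735.21 GB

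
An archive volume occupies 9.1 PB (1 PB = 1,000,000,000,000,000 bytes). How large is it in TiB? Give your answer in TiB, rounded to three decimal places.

9.1 PB × 1,000,000,000,000,000 bytes/PB = 9,100,000,000,000,000 bytes
1 TiB = 1,099,511,627,776 bytes
9,100,000,000,000,000 / 1,099,511,627,776 = 8,276.402 TiB

8,276.402 TiB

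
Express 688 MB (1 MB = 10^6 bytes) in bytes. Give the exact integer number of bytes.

688,000,000 bytes

688 × 1,000,000 = 688,000,000 bytes  (1 MB = 10^6 bytes)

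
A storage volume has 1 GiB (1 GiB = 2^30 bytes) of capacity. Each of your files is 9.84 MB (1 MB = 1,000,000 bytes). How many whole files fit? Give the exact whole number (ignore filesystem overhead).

Capacity: 1 GiB = 1,073,741,824 bytes
Per item: 9.84 MB = 9,840,000 bytes
⌊1,073,741,824 / 9,840,000⌋ = 109

109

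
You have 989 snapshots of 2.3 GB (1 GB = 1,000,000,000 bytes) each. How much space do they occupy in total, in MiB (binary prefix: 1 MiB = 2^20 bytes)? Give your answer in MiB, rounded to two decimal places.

Total = 989 × 2.3 GB = 2274.7 GB
= 2274.7 × 1,000,000,000 bytes = 2,274,700,000,000 bytes
1 MiB = 1,048,576 bytes
2,274,700,000,000 / 1,048,576 = 2,169,322.97 MiB

2,169,322.97 MiB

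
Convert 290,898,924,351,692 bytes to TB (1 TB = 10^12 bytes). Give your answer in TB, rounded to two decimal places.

290.90 TB

290,898,924,351,692 bytes given.
1 TB = 10^12 bytes = 1,000,000,000,000 bytes
290,898,924,351,692 / 1,000,000,000,000 = 290.90 TB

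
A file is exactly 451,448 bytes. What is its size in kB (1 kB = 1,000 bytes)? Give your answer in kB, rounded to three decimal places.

451,448 bytes given.
1 kB = 1,000 bytes
451,448 / 1,000 = 451.448 kB

451.448 kB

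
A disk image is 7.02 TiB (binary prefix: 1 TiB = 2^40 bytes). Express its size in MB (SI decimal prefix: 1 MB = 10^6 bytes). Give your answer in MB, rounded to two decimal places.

7.02 TiB = 7.02 × 2^40 bytes = 7,718,571,626,987.52 bytes
1 MB = 1,000,000 bytes
7,718,571,626,987.52 / 1,000,000 = 7,718,571.63 MB

7,718,571.63 MB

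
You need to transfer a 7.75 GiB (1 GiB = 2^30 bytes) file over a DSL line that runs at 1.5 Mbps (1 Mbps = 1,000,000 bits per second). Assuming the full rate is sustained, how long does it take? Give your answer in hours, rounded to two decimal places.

7.75 GiB = 8,321,499,136 bytes = 66,571,993,088 bits
1.5 Mbps = 1,500,000 bits/s
time = 66,571,993,088 / 1,500,000 = 44,381.3287 s
44,381.3287 s / 3600 = 12.33 hours

12.33 hours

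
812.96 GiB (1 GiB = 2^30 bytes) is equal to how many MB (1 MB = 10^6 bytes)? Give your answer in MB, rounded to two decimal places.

872,909.15 MB

812.96 GiB × 1,073,741,824 bytes/GiB = 872,909,153,239.04 bytes
1 MB = 10^6 bytes = 1,000,000 bytes
872,909,153,239.04 / 1,000,000 = 872,909.15 MB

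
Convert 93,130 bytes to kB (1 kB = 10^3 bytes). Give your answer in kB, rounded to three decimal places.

93,130 bytes given.
1 kB = 1,000 bytes
93,130 / 1,000 = 93.130 kB

93.130 kB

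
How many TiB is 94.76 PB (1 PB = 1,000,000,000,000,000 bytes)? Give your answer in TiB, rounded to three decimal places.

86,183.718 TiB

94.76 PB = 94.76 × 10^15 bytes = 94,760,000,000,000,000 bytes
1 TiB = 2^40 bytes = 1,099,511,627,776 bytes
94,760,000,000,000,000 / 1,099,511,627,776 = 86,183.718 TiB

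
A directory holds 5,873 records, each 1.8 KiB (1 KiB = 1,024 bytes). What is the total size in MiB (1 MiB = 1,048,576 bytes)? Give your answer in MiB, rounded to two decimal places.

Total = 5,873 × 1.8 KiB = 10571.4 KiB
= 10571.4 × 1,024 bytes = 10,825,113.6 bytes
1 MiB = 1,048,576 bytes
10,825,113.6 / 1,048,576 = 10.32 MiB

10.32 MiB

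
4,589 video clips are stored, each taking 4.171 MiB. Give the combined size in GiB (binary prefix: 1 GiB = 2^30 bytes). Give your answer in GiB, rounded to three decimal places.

18.692 GiB

Total = 4,589 × 4.171 MiB = 19140.719 MiB
= 19140.719 × 1,048,576 bytes = 20,070,498,566.144 bytes
1 GiB = 1,073,741,824 bytes
20,070,498,566.144 / 1,073,741,824 = 18.692 GiB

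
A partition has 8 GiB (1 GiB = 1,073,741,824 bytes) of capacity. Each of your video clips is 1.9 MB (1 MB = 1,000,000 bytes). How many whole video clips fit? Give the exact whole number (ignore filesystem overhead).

4,521

Capacity: 8 GiB = 8,589,934,592 bytes
Per item: 1.9 MB = 1,900,000 bytes
⌊8,589,934,592 / 1,900,000⌋ = 4,521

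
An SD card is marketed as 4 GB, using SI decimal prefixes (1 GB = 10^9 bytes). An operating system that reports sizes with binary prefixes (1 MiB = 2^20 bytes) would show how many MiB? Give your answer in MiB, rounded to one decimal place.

4 GB = 4 × 10^9 bytes = 4,000,000,000 bytes
1 MiB = 1,048,576 bytes
4,000,000,000 / 1,048,576 = 3,814.7 MiB

3,814.7 MiB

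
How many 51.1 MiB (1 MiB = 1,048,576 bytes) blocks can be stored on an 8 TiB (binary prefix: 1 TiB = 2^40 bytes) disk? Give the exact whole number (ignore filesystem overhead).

164,160

Capacity: 8 TiB = 8,796,093,022,208 bytes
Per item: 51.1 MiB = 53,582,233.6 bytes
⌊8,796,093,022,208 / 53,582,233.6⌋ = 164,160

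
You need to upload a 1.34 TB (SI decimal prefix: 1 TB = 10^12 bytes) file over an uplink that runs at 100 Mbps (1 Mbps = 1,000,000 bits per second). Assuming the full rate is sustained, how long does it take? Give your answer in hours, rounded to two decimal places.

1.34 TB = 1,340,000,000,000 bytes = 10,720,000,000,000 bits
100 Mbps = 100,000,000 bits/s
time = 10,720,000,000,000 / 100,000,000 = 107,200.0000 s
107,200.0000 s / 3600 = 29.78 hours

29.78 hours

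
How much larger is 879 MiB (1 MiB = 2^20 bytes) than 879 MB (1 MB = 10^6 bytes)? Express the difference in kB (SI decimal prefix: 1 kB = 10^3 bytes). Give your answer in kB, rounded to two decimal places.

42,698.30 kB

879 MiB = 879 × 1,048,576 = 921,698,304 bytes
879 MB = 879 × 1,000,000 = 879,000,000 bytes
difference = 42,698,304 bytes
42,698,304 / 1,000 = 42,698.30 kB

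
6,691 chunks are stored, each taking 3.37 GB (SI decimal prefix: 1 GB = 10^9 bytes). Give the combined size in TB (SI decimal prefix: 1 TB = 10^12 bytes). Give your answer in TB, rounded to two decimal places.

22.55 TB

Total = 6,691 × 3.37 GB = 22548.67 GB
= 22548.67 × 1,000,000,000 bytes = 22,548,670,000,000 bytes
1 TB = 1,000,000,000,000 bytes
22,548,670,000,000 / 1,000,000,000,000 = 22.55 TB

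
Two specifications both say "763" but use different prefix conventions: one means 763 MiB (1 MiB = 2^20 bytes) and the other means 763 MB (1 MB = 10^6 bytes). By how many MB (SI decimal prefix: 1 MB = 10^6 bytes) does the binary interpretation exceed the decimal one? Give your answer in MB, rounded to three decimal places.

37.063 MB

763 MiB = 763 × 1,048,576 = 800,063,488 bytes
763 MB = 763 × 1,000,000 = 763,000,000 bytes
difference = 37,063,488 bytes
37,063,488 / 1,000,000 = 37.063 MB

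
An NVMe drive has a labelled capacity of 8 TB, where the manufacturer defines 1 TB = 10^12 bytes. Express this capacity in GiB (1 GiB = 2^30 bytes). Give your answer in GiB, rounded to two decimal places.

8 TB = 8 × 10^12 bytes = 8,000,000,000,000 bytes
1 GiB = 2^30 bytes = 1,073,741,824 bytes
8,000,000,000,000 / 1,073,741,824 = 7,450.58 GiB

7,450.58 GiB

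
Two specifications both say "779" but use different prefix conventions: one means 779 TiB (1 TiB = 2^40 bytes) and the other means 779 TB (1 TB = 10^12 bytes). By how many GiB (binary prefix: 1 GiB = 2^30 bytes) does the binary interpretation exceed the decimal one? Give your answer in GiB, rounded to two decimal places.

779 TiB = 779 × 1,099,511,627,776 = 856,519,558,037,504 bytes
779 TB = 779 × 1,000,000,000,000 = 779,000,000,000,000 bytes
difference = 77,519,558,037,504 bytes
77,519,558,037,504 / 1,073,741,824 = 72,195.71 GiB

72,195.71 GiB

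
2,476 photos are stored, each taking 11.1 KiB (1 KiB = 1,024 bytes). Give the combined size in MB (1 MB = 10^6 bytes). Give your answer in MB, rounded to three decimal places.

28.143 MB

Total = 2,476 × 11.1 KiB = 27483.6 KiB
= 27483.6 × 1,024 bytes = 28,143,206.4 bytes
1 MB = 1,000,000 bytes
28,143,206.4 / 1,000,000 = 28.143 MB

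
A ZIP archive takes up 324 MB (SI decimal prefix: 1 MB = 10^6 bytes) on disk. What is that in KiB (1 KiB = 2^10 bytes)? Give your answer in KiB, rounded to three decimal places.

324 MB = 324 × 10^6 bytes = 324,000,000 bytes
1 KiB = 2^10 bytes = 1,024 bytes
324,000,000 / 1,024 = 316,406.250 KiB

316,406.250 KiB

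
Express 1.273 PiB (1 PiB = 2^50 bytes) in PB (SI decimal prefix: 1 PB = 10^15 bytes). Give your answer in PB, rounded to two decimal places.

1.43 PB

1.273 PiB = 1.273 × 2^50 bytes = 1,433,270,581,410,660.352 bytes
1 PB = 1,000,000,000,000,000 bytes
1,433,270,581,410,660.352 / 1,000,000,000,000,000 = 1.43 PB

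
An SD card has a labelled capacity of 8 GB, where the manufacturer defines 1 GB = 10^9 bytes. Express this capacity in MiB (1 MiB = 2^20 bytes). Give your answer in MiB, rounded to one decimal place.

7,629.4 MiB

8 GB = 8 × 10^9 bytes = 8,000,000,000 bytes
1 MiB = 2^20 bytes = 1,048,576 bytes
8,000,000,000 / 1,048,576 = 7,629.4 MiB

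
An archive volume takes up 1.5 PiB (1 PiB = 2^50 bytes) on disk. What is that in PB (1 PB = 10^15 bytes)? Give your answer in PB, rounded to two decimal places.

1.5 PiB × 1,125,899,906,842,624 bytes/PiB = 1,688,849,860,263,936 bytes
1 PB = 10^15 bytes = 1,000,000,000,000,000 bytes
1,688,849,860,263,936 / 1,000,000,000,000,000 = 1.69 PB

1.69 PB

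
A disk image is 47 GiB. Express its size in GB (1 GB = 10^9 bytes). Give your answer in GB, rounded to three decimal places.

47 GiB = 47 × 2^30 bytes = 50,465,865,728 bytes
1 GB = 1,000,000,000 bytes
50,465,865,728 / 1,000,000,000 = 50.466 GB

50.466 GB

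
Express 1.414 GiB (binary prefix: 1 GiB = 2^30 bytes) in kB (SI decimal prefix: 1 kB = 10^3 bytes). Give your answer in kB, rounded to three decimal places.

1.414 GiB = 1.414 × 2^30 bytes = 1,518,270,939.136 bytes
1 kB = 1,000 bytes
1,518,270,939.136 / 1,000 = 1,518,270.939 kB

1,518,270.939 kB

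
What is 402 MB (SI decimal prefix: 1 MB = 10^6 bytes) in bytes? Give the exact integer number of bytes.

402,000,000 bytes

402 × 1,000,000 = 402,000,000 bytes  (1 MB = 10^6 bytes)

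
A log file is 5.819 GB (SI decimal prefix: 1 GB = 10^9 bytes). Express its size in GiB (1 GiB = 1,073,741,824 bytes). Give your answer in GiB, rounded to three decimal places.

5.419 GiB

5.819 GB = 5.819 × 10^9 bytes = 5,819,000,000 bytes
1 GiB = 1,073,741,824 bytes
5,819,000,000 / 1,073,741,824 = 5.419 GiB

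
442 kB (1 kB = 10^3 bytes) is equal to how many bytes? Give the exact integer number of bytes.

442 × 1,000 = 442,000 bytes  (1 kB = 10^3 bytes)

442,000 bytes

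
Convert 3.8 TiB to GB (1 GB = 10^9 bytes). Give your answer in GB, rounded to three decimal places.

3.8 TiB = 3.8 × 2^40 bytes = 4,178,144,185,548.8 bytes
1 GB = 10^9 bytes = 1,000,000,000 bytes
4,178,144,185,548.8 / 1,000,000,000 = 4,178.144 GB

4,178.144 GB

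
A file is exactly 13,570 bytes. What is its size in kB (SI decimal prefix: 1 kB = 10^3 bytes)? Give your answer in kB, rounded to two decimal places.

13.57 kB

13,570 bytes given.
1 kB = 10^3 bytes = 1,000 bytes
13,570 / 1,000 = 13.57 kB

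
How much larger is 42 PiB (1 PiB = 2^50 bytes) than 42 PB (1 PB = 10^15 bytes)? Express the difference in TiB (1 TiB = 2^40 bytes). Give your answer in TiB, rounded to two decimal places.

4,809.22 TiB

42 PiB = 42 × 1,125,899,906,842,624 = 47,287,796,087,390,208 bytes
42 PB = 42 × 1,000,000,000,000,000 = 42,000,000,000,000,000 bytes
difference = 5,287,796,087,390,208 bytes
5,287,796,087,390,208 / 1,099,511,627,776 = 4,809.22 TiB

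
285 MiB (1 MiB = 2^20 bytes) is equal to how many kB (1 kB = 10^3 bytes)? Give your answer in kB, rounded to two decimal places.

285 MiB = 285 × 2^20 bytes = 298,844,160 bytes
1 kB = 1,000 bytes
298,844,160 / 1,000 = 298,844.16 kB

298,844.16 kB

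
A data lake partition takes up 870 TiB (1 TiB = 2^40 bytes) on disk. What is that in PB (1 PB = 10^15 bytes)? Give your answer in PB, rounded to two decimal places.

0.96 PB

870 TiB = 870 × 2^40 bytes = 956,575,116,165,120 bytes
1 PB = 1,000,000,000,000,000 bytes
956,575,116,165,120 / 1,000,000,000,000,000 = 0.96 PB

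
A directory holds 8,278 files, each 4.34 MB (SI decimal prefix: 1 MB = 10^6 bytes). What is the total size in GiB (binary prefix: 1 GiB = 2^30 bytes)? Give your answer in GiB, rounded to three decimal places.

Total = 8,278 × 4.34 MB = 35926.52 MB
= 35926.52 × 1,000,000 bytes = 35,926,520,000 bytes
1 GiB = 1,073,741,824 bytes
35,926,520,000 / 1,073,741,824 = 33.459 GiB

33.459 GiB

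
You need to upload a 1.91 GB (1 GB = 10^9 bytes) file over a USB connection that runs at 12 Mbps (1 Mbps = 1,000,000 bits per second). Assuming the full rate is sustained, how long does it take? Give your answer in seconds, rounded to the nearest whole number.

1.91 GB = 1,910,000,000 bytes = 15,280,000,000 bits
12 Mbps = 12,000,000 bits/s
time = 15,280,000,000 / 12,000,000 = 1,273 s

1,273 seconds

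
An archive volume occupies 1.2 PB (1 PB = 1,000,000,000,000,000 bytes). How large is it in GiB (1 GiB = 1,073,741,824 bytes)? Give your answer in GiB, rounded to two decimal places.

1,117,587.09 GiB

1.2 PB = 1.2 × 10^15 bytes = 1,200,000,000,000,000 bytes
1 GiB = 2^30 bytes = 1,073,741,824 bytes
1,200,000,000,000,000 / 1,073,741,824 = 1,117,587.09 GiB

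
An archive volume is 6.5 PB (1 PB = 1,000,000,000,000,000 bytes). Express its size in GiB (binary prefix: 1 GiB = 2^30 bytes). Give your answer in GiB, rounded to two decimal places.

6,053,596.74 GiB

6.5 PB × 1,000,000,000,000,000 bytes/PB = 6,500,000,000,000,000 bytes
1 GiB = 2^30 bytes = 1,073,741,824 bytes
6,500,000,000,000,000 / 1,073,741,824 = 6,053,596.74 GiB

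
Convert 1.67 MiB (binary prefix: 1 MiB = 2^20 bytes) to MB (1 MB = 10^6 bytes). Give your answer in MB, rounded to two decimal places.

1.75 MB

1.67 MiB × 1,048,576 bytes/MiB = 1,751,121.92 bytes
1 MB = 10^6 bytes = 1,000,000 bytes
1,751,121.92 / 1,000,000 = 1.75 MB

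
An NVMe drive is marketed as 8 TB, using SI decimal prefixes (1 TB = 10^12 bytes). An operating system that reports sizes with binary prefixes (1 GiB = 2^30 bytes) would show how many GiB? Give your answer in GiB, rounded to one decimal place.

8 TB × 1,000,000,000,000 bytes/TB = 8,000,000,000,000 bytes
1 GiB = 1,073,741,824 bytes
8,000,000,000,000 / 1,073,741,824 = 7,450.6 GiB

7,450.6 GiB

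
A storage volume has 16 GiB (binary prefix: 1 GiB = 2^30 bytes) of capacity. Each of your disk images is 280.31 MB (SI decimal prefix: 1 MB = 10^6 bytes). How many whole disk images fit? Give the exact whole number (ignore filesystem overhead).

Capacity: 16 GiB = 17,179,869,184 bytes
Per item: 280.31 MB = 280,310,000 bytes
⌊17,179,869,184 / 280,310,000⌋ = 61

61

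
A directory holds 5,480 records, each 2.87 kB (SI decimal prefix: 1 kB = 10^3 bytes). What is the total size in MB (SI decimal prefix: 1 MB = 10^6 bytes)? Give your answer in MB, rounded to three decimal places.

Total = 5,480 × 2.87 kB = 15727.6 kB
= 15727.6 × 1,000 bytes = 15,727,600 bytes
1 MB = 1,000,000 bytes
15,727,600 / 1,000,000 = 15.728 MB

15.728 MB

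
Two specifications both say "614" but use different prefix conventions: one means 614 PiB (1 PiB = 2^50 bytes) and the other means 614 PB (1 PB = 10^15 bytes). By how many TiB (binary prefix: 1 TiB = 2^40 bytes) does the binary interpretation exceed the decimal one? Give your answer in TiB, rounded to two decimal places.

70,306.25 TiB

614 PiB = 614 × 1,125,899,906,842,624 = 691,302,542,801,371,136 bytes
614 PB = 614 × 1,000,000,000,000,000 = 614,000,000,000,000,000 bytes
difference = 77,302,542,801,371,136 bytes
77,302,542,801,371,136 / 1,099,511,627,776 = 70,306.25 TiB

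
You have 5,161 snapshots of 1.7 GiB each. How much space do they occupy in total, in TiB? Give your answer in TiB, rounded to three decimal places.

Total = 5,161 × 1.7 GiB = 8773.7 GiB
= 8773.7 × 1,073,741,824 bytes = 9,420,688,641,228.8 bytes
1 TiB = 1,099,511,627,776 bytes
9,420,688,641,228.8 / 1,099,511,627,776 = 8.568 TiB

8.568 TiB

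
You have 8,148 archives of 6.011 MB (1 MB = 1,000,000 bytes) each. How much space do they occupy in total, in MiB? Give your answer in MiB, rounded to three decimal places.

Total = 8,148 × 6.011 MB = 48977.628 MB
= 48977.628 × 1,000,000 bytes = 48,977,628,000 bytes
1 MiB = 1,048,576 bytes
48,977,628,000 / 1,048,576 = 46,708.706 MiB

46,708.706 MiB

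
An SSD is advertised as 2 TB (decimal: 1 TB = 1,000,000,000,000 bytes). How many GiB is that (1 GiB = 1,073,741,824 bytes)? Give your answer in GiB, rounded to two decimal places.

2 TB = 2 × 10^12 bytes = 2,000,000,000,000 bytes
1 GiB = 2^30 bytes = 1,073,741,824 bytes
2,000,000,000,000 / 1,073,741,824 = 1,862.65 GiB

1,862.65 GiB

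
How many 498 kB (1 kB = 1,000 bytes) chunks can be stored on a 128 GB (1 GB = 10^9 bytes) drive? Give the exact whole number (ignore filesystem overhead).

257,028

Capacity: 128 GB = 128,000,000,000 bytes
Per item: 498 kB = 498,000 bytes
⌊128,000,000,000 / 498,000⌋ = 257,028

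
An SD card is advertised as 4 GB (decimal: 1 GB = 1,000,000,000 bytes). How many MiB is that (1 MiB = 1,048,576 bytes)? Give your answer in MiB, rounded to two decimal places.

4 GB = 4 × 10^9 bytes = 4,000,000,000 bytes
1 MiB = 1,048,576 bytes
4,000,000,000 / 1,048,576 = 3,814.70 MiB

3,814.70 MiB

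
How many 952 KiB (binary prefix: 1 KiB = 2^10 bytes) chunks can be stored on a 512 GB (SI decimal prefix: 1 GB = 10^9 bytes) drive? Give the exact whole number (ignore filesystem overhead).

525,210

Capacity: 512 GB = 512,000,000,000 bytes
Per item: 952 KiB = 974,848 bytes
⌊512,000,000,000 / 974,848⌋ = 525,210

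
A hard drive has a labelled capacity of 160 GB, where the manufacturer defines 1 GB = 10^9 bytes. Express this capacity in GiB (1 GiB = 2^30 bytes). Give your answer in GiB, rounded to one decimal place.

160 GB × 1,000,000,000 bytes/GB = 160,000,000,000 bytes
1 GiB = 2^30 bytes = 1,073,741,824 bytes
160,000,000,000 / 1,073,741,824 = 149.0 GiB

149.0 GiB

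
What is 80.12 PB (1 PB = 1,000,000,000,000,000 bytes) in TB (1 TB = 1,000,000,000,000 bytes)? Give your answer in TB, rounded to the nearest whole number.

80.12 PB = 80.12 × 10^15 bytes = 80,120,000,000,000,000 bytes
1 TB = 1,000,000,000,000 bytes
80,120,000,000,000,000 / 1,000,000,000,000 = 80,120 TB

80,120 TB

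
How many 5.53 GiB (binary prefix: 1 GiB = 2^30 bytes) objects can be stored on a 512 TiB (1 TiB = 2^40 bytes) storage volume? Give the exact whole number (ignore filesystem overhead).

Capacity: 512 TiB = 562,949,953,421,312 bytes
Per item: 5.53 GiB = 5,937,792,286.72 bytes
⌊562,949,953,421,312 / 5,937,792,286.72⌋ = 94,807

94,807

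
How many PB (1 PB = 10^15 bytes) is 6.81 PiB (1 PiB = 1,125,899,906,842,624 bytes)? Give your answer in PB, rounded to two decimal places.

7.67 PB

6.81 PiB × 1,125,899,906,842,624 bytes/PiB = 7,667,378,365,598,269.44 bytes
1 PB = 10^15 bytes = 1,000,000,000,000,000 bytes
7,667,378,365,598,269.44 / 1,000,000,000,000,000 = 7.67 PB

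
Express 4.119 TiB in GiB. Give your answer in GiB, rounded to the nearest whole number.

4,218 GiB

4.119 TiB = 4.119 × 2^40 bytes = 4,528,888,394,809.344 bytes
1 GiB = 2^30 bytes = 1,073,741,824 bytes
4,528,888,394,809.344 / 1,073,741,824 = 4,218 GiB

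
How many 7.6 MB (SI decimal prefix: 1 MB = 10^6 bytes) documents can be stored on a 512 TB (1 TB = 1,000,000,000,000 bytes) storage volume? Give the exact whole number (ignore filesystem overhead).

Capacity: 512 TB = 512,000,000,000,000 bytes
Per item: 7.6 MB = 7,600,000 bytes
⌊512,000,000,000,000 / 7,600,000⌋ = 67,368,421

67,368,421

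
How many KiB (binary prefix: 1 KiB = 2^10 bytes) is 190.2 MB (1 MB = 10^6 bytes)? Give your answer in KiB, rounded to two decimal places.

190.2 MB = 190.2 × 10^6 bytes = 190,200,000 bytes
1 KiB = 2^10 bytes = 1,024 bytes
190,200,000 / 1,024 = 185,742.19 KiB

185,742.19 KiB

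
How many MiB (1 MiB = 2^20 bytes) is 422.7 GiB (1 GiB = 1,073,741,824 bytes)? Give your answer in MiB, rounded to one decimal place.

422.7 GiB = 422.7 × 2^30 bytes = 453,870,669,004.8 bytes
1 MiB = 1,048,576 bytes
453,870,669,004.8 / 1,048,576 = 432,844.8 MiB

432,844.8 MiB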